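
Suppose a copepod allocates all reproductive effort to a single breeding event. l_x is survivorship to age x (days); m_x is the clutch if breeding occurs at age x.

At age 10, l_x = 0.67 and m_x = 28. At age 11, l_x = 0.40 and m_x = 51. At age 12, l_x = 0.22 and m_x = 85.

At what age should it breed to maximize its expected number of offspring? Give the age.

11

Expected offspring if breeding at age x = l_x × m_x:
  age 10: 0.67 × 28 = 18.760
  age 11: 0.40 × 51 = 20.400
  age 12: 0.22 × 85 = 18.700
Maximum at age 11 (20.400).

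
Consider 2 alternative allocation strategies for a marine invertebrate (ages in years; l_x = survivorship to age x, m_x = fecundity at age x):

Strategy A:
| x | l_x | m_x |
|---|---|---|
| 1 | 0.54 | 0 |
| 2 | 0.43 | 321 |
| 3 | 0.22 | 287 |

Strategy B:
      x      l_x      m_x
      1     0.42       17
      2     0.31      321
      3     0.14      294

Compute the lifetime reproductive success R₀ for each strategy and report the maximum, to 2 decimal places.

201.17

Strategy A: R₀ = 0.54×0 + 0.43×321 + 0.22×287 = 201.1700
Strategy B: R₀ = 0.42×17 + 0.31×321 + 0.14×294 = 147.8100
Highest R₀: strategy A with 201.1700.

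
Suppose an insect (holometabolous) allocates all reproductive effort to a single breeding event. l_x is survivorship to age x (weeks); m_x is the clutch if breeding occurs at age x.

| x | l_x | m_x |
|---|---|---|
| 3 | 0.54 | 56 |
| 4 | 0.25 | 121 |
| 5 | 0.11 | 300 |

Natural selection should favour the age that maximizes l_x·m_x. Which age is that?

5

Expected offspring if breeding at age x = l_x × m_x:
  age 3: 0.54 × 56 = 30.240
  age 4: 0.25 × 121 = 30.250
  age 5: 0.11 × 300 = 33.000
Maximum at age 5 (33.000).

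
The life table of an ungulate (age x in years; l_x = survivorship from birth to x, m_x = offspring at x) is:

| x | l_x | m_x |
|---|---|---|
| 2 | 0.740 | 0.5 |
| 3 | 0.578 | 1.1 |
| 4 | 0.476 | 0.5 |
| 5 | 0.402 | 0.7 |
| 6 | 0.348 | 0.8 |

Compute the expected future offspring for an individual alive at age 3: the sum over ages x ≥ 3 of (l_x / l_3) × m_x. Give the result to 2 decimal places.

l_3 = 0.578. Conditional survival from age 3 to x is l_x / l_3.
  x=3: (0.578/0.578) × 1.1 = 1.1000
  x=4: (0.476/0.578) × 0.5 = 0.4118
  x=5: (0.402/0.578) × 0.7 = 0.4869
  x=6: (0.348/0.578) × 0.8 = 0.4817
Sum = 1.1000 + 0.4118 + 0.4869 + 0.4817 = 2.4803

2.48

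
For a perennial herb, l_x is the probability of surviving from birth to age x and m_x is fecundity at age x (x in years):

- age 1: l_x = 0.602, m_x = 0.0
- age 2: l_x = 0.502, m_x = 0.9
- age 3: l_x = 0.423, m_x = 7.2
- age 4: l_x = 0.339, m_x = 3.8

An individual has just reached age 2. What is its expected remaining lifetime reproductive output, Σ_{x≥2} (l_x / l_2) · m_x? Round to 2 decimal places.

l_2 = 0.502. Conditional survival from age 2 to x is l_x / l_2.
  x=2: (0.502/0.502) × 0.9 = 0.9000
  x=3: (0.423/0.502) × 7.2 = 6.0669
  x=4: (0.339/0.502) × 3.8 = 2.5661
Sum = 0.9000 + 6.0669 + 2.5661 = 9.5331

9.53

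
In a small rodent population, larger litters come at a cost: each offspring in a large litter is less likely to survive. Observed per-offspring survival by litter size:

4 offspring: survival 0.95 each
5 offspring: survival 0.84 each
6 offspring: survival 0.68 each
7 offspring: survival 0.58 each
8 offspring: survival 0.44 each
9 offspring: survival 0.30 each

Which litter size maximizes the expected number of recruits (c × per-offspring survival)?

Expected recruits = c × s(c):
  c=4: 4 × 0.95 = 3.800
  c=5: 5 × 0.84 = 4.200
  c=6: 6 × 0.68 = 4.080
  c=7: 7 × 0.58 = 4.060
  c=8: 8 × 0.44 = 3.520
  c=9: 9 × 0.30 = 2.700
Maximum at c = 5 (4.200 recruits).

5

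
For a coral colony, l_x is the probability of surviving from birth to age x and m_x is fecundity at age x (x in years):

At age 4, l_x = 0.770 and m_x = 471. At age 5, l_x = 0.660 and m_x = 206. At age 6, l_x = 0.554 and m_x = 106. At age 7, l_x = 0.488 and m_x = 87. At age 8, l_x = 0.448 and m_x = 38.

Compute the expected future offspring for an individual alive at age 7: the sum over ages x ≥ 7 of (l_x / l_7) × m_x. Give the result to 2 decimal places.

121.89

l_7 = 0.488. Conditional survival from age 7 to x is l_x / l_7.
  x=7: (0.488/0.488) × 87 = 87.0000
  x=8: (0.448/0.488) × 38 = 34.8852
Sum = 87.0000 + 34.8852 = 121.8852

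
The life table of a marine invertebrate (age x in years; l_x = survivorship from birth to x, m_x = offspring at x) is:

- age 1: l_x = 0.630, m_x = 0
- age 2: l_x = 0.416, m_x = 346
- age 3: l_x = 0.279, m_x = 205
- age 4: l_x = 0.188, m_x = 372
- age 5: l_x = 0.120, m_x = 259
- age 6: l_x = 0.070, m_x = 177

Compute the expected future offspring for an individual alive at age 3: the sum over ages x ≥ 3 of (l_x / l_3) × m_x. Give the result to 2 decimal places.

l_3 = 0.279. Conditional survival from age 3 to x is l_x / l_3.
  x=3: (0.279/0.279) × 205 = 205.0000
  x=4: (0.188/0.279) × 372 = 250.6667
  x=5: (0.120/0.279) × 259 = 111.3978
  x=6: (0.070/0.279) × 177 = 44.4086
Sum = 205.0000 + 250.6667 + 111.3978 + 44.4086 = 611.4731

611.47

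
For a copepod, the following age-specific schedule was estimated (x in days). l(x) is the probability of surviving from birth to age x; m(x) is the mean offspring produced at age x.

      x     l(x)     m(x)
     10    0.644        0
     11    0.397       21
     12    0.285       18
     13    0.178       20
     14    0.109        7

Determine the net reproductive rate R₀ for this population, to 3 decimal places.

17.790

R₀ = Σ l(x) m(x):
  age 10: 0.644 × 0 = 0.0000
  age 11: 0.397 × 21 = 8.3370
  age 12: 0.285 × 18 = 5.1300
  age 13: 0.178 × 20 = 3.5600
  age 14: 0.109 × 7 = 0.7630
R₀ = 0.0000 + 8.3370 + 5.1300 + 3.5600 + 0.7630 = 17.7900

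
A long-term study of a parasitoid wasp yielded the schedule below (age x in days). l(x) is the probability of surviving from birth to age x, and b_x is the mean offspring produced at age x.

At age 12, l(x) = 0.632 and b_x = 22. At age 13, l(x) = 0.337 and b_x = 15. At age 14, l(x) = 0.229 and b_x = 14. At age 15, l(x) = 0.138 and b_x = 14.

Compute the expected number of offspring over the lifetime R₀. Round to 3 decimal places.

24.097

R₀ = Σ l(x) b_x:
  age 12: 0.632 × 22 = 13.9040
  age 13: 0.337 × 15 = 5.0550
  age 14: 0.229 × 14 = 3.2060
  age 15: 0.138 × 14 = 1.9320
R₀ = 13.9040 + 5.0550 + 3.2060 + 1.9320 = 24.0970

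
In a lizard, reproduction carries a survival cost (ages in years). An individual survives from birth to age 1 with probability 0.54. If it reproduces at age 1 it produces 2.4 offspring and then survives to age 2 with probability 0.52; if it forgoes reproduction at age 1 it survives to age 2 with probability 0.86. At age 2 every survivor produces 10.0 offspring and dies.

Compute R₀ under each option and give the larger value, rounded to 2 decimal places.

breed at age 1: R₀ = 0.54 × (2.4 + 0.52 × 10.0) = 0.54 × 7.6000 = 4.1040
delay to age 2: R₀ = 0.54 × (0.86 × 10.0) = 0.54 × 8.6000 = 4.6440
Higher: delay to age 2 (4.6440).

4.64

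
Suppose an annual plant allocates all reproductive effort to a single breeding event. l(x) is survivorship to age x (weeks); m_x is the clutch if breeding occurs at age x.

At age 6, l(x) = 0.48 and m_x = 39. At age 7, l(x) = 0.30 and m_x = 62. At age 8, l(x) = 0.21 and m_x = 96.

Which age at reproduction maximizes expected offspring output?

8

Expected offspring if breeding at age x = l(x) × m_x:
  age 6: 0.48 × 39 = 18.720
  age 7: 0.30 × 62 = 18.600
  age 8: 0.21 × 96 = 20.160
Maximum at age 8 (20.160).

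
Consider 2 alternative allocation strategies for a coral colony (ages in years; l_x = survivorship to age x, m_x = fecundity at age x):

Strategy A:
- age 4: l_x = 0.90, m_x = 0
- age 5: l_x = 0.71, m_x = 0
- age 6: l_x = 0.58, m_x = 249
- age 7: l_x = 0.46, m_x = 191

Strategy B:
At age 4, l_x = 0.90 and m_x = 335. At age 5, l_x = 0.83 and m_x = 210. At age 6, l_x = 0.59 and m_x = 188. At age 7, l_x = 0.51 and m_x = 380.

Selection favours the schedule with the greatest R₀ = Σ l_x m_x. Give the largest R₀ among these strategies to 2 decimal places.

Strategy A: R₀ = 0.90×0 + 0.71×0 + 0.58×249 + 0.46×191 = 232.2800
Strategy B: R₀ = 0.90×335 + 0.83×210 + 0.59×188 + 0.51×380 = 780.5200
Highest R₀: strategy B with 780.5200.

780.52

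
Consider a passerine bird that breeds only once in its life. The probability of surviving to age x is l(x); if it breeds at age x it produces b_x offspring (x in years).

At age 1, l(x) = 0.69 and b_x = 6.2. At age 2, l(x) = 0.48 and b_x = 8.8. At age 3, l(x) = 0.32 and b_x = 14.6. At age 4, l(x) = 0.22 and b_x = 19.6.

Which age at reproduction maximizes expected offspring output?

3

Expected offspring if breeding at age x = l(x) × b_x:
  age 1: 0.69 × 6.2 = 4.278
  age 2: 0.48 × 8.8 = 4.224
  age 3: 0.32 × 14.6 = 4.672
  age 4: 0.22 × 19.6 = 4.312
Maximum at age 3 (4.672).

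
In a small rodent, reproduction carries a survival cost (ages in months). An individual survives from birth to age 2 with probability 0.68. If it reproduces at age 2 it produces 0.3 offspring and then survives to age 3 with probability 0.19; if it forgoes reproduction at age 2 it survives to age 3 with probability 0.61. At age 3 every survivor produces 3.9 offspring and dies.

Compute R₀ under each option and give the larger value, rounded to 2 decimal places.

breed at age 2: R₀ = 0.68 × (0.3 + 0.19 × 3.9) = 0.68 × 1.0410 = 0.7079
delay to age 3: R₀ = 0.68 × (0.61 × 3.9) = 0.68 × 2.3790 = 1.6177
Higher: delay to age 3 (1.6177).

1.62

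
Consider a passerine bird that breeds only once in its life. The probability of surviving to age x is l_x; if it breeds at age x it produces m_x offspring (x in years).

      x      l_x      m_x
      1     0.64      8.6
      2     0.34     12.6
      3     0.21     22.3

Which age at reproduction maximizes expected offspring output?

1

Expected offspring if breeding at age x = l_x × m_x:
  age 1: 0.64 × 8.6 = 5.504
  age 2: 0.34 × 12.6 = 4.284
  age 3: 0.21 × 22.3 = 4.683
Maximum at age 1 (5.504).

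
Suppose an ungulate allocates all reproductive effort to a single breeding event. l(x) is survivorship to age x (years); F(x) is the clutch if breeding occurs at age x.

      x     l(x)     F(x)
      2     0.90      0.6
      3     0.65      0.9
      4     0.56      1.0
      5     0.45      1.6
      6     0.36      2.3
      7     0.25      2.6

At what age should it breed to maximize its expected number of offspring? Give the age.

6

Expected offspring if breeding at age x = l(x) × F(x):
  age 2: 0.90 × 0.6 = 0.540
  age 3: 0.65 × 0.9 = 0.585
  age 4: 0.56 × 1.0 = 0.560
  age 5: 0.45 × 1.6 = 0.720
  age 6: 0.36 × 2.3 = 0.828
  age 7: 0.25 × 2.6 = 0.650
Maximum at age 6 (0.828).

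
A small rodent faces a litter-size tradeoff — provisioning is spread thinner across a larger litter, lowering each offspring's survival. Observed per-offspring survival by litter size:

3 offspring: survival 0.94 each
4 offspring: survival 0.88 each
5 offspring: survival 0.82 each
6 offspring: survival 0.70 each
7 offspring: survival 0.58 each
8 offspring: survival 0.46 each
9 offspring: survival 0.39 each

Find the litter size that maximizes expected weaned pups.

Expected weaned pups = c × s(c):
  c=3: 3 × 0.94 = 2.820
  c=4: 4 × 0.88 = 3.520
  c=5: 5 × 0.82 = 4.100
  c=6: 6 × 0.70 = 4.200
  c=7: 7 × 0.58 = 4.060
  c=8: 8 × 0.46 = 3.680
  c=9: 9 × 0.39 = 3.510
Maximum at c = 6 (4.200 weaned pups).

6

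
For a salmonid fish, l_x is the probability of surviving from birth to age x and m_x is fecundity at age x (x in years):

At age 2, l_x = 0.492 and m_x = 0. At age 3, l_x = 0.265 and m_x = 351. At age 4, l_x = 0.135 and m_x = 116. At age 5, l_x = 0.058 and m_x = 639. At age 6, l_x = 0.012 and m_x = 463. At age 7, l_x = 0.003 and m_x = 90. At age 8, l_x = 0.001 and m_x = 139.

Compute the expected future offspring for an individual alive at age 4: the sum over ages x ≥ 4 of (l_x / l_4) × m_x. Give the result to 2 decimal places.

434.72

l_4 = 0.135. Conditional survival from age 4 to x is l_x / l_4.
  x=4: (0.135/0.135) × 116 = 116.0000
  x=5: (0.058/0.135) × 639 = 274.5333
  x=6: (0.012/0.135) × 463 = 41.1556
  x=7: (0.003/0.135) × 90 = 2.0000
  x=8: (0.001/0.135) × 139 = 1.0296
Sum = 116.0000 + 274.5333 + 41.1556 + 2.0000 + 1.0296 = 434.7185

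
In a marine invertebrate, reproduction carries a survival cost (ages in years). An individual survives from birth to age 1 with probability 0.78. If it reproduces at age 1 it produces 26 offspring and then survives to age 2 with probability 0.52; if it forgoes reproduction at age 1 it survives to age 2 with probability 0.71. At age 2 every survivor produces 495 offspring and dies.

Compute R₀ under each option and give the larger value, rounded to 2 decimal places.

breed at age 1: R₀ = 0.78 × (26 + 0.52 × 495) = 0.78 × 283.4000 = 221.0520
delay to age 2: R₀ = 0.78 × (0.71 × 495) = 0.78 × 351.4500 = 274.1310
Higher: delay to age 2 (274.1310).

274.13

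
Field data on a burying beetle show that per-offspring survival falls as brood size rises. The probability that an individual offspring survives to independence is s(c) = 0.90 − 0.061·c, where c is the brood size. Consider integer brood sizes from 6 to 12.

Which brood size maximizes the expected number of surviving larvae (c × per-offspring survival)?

Expected surviving larvae = c × s(c):
  c=6: 6 × 0.534 = 3.204
  c=7: 7 × 0.473 = 3.311
  c=8: 8 × 0.412 = 3.296
  c=9: 9 × 0.351 = 3.159
  c=10: 10 × 0.290 = 2.900
  c=11: 11 × 0.229 = 2.519
  c=12: 12 × 0.168 = 2.016
Maximum at c = 7 (3.311 surviving larvae).

7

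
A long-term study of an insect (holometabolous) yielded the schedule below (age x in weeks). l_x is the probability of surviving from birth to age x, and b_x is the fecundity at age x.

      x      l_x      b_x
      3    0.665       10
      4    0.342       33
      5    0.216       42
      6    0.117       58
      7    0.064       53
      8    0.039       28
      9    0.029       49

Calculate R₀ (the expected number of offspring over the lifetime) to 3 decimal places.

R₀ = Σ l_x b_x:
  age 3: 0.665 × 10 = 6.6500
  age 4: 0.342 × 33 = 11.2860
  age 5: 0.216 × 42 = 9.0720
  age 6: 0.117 × 58 = 6.7860
  age 7: 0.064 × 53 = 3.3920
  age 8: 0.039 × 28 = 1.0920
  age 9: 0.029 × 49 = 1.4210
R₀ = 6.6500 + 11.2860 + 9.0720 + 6.7860 + 3.3920 + 1.0920 + 1.4210 = 39.6990

39.699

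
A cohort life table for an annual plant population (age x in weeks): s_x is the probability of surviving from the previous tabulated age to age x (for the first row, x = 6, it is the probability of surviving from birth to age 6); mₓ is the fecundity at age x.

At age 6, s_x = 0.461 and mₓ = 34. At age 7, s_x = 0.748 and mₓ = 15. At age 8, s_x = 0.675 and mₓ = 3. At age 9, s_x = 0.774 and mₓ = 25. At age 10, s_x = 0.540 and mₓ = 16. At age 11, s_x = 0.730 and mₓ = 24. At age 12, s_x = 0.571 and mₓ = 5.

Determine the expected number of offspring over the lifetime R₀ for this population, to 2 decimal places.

Survivorship from birth: l_x = s_6·s_7·…·s_x.
  l_6 = 0.46100
  l_7 = 0.34483
  l_8 = 0.23276
  l_9 = 0.18016
  l_10 = 0.09728
  l_11 = 0.07102
  l_12 = 0.04055
R₀ = Σ l_x mₓ:
  age 6: 0.46100 × 34 = 15.6740
  age 7: 0.34483 × 15 = 5.1725
  age 8: 0.23276 × 3 = 0.6983
  age 9: 0.18016 × 25 = 4.5040
  age 10: 0.09728 × 16 = 1.5565
  age 11: 0.07102 × 24 = 1.7045
  age 12: 0.04055 × 5 = 0.2028
R₀ = 15.6740 + 5.1725 + 0.6983 + 4.5040 + 1.5565 + 1.7045 + 0.2028 = 29.5124

29.51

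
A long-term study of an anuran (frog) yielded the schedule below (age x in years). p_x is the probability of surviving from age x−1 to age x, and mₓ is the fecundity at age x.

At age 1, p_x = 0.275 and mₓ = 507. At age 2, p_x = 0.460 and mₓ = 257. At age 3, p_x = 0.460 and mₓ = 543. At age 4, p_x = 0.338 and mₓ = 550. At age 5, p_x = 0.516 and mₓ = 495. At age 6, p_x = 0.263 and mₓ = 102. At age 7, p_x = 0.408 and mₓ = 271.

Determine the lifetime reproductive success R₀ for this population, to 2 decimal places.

219.94

Survivorship from birth: l_x = p_1·p_2·…·p_x.
  l_1 = 0.27500
  l_2 = 0.12650
  l_3 = 0.05819
  l_4 = 0.01967
  l_5 = 0.01015
  l_6 = 0.00267
  l_7 = 0.00109
R₀ = Σ l_x mₓ:
  age 1: 0.27500 × 507 = 139.4250
  age 2: 0.12650 × 257 = 32.5105
  age 3: 0.05819 × 543 = 31.5972
  age 4: 0.01967 × 550 = 10.8185
  age 5: 0.01015 × 495 = 5.0242
  age 6: 0.00267 × 102 = 0.2723
  age 7: 0.00109 × 271 = 0.2954
R₀ = 139.4250 + 32.5105 + 31.5972 + 10.8185 + 5.0242 + 0.2723 + 0.2954 = 219.9432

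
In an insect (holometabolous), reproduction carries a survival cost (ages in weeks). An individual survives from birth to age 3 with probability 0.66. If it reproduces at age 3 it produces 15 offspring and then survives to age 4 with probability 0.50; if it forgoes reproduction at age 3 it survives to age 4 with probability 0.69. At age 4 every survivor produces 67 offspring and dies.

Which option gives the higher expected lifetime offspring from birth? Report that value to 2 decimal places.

32.01

breed at age 3: R₀ = 0.66 × (15 + 0.50 × 67) = 0.66 × 48.5000 = 32.0100
delay to age 4: R₀ = 0.66 × (0.69 × 67) = 0.66 × 46.2300 = 30.5118
Higher: breed at age 3 (32.0100).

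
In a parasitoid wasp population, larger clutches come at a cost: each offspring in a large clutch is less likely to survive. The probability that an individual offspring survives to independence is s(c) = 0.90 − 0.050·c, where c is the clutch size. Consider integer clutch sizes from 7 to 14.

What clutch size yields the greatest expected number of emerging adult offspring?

9

Expected emerging adult offspring = c × s(c):
  c=7: 7 × 0.550 = 3.850
  c=8: 8 × 0.500 = 4.000
  c=9: 9 × 0.450 = 4.050
  c=10: 10 × 0.400 = 4.000
  c=11: 11 × 0.350 = 3.850
  c=12: 12 × 0.300 = 3.600
  c=13: 13 × 0.250 = 3.250
  c=14: 14 × 0.200 = 2.800
Maximum at c = 9 (4.050 emerging adult offspring).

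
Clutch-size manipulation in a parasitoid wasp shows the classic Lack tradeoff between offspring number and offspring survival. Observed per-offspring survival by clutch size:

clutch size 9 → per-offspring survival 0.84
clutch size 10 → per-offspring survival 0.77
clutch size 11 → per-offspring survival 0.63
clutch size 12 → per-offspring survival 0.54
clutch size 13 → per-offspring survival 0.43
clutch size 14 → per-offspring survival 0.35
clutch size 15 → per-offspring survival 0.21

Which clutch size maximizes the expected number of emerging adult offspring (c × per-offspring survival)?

10

Expected emerging adult offspring = c × s(c):
  c=9: 9 × 0.84 = 7.560
  c=10: 10 × 0.77 = 7.700
  c=11: 11 × 0.63 = 6.930
  c=12: 12 × 0.54 = 6.480
  c=13: 13 × 0.43 = 5.590
  c=14: 14 × 0.35 = 4.900
  c=15: 15 × 0.21 = 3.150
Maximum at c = 10 (7.700 emerging adult offspring).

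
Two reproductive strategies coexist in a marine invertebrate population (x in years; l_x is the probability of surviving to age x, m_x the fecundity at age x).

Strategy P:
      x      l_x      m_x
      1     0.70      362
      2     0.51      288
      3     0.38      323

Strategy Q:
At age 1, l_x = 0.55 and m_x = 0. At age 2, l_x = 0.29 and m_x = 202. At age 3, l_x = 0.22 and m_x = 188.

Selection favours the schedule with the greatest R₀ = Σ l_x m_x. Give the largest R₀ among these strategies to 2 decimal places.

523.02

Strategy P: R₀ = 0.70×362 + 0.51×288 + 0.38×323 = 523.0200
Strategy Q: R₀ = 0.55×0 + 0.29×202 + 0.22×188 = 99.9400
Highest R₀: strategy P with 523.0200.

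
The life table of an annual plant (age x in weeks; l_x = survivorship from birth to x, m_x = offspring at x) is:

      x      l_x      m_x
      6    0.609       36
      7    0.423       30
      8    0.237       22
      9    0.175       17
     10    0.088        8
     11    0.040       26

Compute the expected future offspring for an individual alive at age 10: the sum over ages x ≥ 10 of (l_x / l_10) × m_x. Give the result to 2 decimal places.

l_10 = 0.088. Conditional survival from age 10 to x is l_x / l_10.
  x=10: (0.088/0.088) × 8 = 8.0000
  x=11: (0.040/0.088) × 26 = 11.8182
Sum = 8.0000 + 11.8182 = 19.8182

19.82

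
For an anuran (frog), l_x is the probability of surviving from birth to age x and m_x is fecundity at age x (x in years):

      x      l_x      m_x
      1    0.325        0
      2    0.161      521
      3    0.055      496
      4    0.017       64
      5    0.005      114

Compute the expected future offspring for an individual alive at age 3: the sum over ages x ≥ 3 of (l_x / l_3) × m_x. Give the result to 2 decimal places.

l_3 = 0.055. Conditional survival from age 3 to x is l_x / l_3.
  x=3: (0.055/0.055) × 496 = 496.0000
  x=4: (0.017/0.055) × 64 = 19.7818
  x=5: (0.005/0.055) × 114 = 10.3636
Sum = 496.0000 + 19.7818 + 10.3636 = 526.1455

526.15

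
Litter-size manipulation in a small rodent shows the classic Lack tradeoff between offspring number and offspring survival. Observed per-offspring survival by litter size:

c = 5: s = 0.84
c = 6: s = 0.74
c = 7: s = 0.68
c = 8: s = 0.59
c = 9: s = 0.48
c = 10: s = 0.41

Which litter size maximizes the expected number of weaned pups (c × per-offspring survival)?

Expected weaned pups = c × s(c):
  c=5: 5 × 0.84 = 4.200
  c=6: 6 × 0.74 = 4.440
  c=7: 7 × 0.68 = 4.760
  c=8: 8 × 0.59 = 4.720
  c=9: 9 × 0.48 = 4.320
  c=10: 10 × 0.41 = 4.100
Maximum at c = 7 (4.760 weaned pups).

7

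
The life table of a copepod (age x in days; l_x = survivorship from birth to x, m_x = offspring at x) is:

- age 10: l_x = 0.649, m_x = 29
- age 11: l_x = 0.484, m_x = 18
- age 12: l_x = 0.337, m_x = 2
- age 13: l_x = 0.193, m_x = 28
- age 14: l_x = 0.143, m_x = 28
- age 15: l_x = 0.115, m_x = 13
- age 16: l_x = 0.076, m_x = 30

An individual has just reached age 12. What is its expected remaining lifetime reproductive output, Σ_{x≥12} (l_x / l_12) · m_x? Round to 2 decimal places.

l_12 = 0.337. Conditional survival from age 12 to x is l_x / l_12.
  x=12: (0.337/0.337) × 2 = 2.0000
  x=13: (0.193/0.337) × 28 = 16.0356
  x=14: (0.143/0.337) × 28 = 11.8813
  x=15: (0.115/0.337) × 13 = 4.4362
  x=16: (0.076/0.337) × 30 = 6.7656
Sum = 2.0000 + 16.0356 + 11.8813 + 4.4362 + 6.7656 = 41.1187

41.12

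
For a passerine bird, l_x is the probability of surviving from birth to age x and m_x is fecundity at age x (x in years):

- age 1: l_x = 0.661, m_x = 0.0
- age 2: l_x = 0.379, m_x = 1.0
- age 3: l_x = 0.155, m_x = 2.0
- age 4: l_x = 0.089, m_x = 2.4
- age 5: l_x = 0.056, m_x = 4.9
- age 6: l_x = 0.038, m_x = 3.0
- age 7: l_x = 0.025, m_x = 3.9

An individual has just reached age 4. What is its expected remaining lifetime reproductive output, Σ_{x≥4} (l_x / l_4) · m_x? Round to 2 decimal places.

l_4 = 0.089. Conditional survival from age 4 to x is l_x / l_4.
  x=4: (0.089/0.089) × 2.4 = 2.4000
  x=5: (0.056/0.089) × 4.9 = 3.0831
  x=6: (0.038/0.089) × 3.0 = 1.2809
  x=7: (0.025/0.089) × 3.9 = 1.0955
Sum = 2.4000 + 3.0831 + 1.2809 + 1.0955 = 7.8596

7.86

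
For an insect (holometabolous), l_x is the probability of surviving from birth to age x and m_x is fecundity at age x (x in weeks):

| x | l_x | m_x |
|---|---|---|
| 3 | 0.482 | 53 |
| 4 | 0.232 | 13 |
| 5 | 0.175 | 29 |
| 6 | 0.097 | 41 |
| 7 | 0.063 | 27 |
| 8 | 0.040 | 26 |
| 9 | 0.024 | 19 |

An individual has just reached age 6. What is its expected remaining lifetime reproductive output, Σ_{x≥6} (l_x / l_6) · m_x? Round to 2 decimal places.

73.96

l_6 = 0.097. Conditional survival from age 6 to x is l_x / l_6.
  x=6: (0.097/0.097) × 41 = 41.0000
  x=7: (0.063/0.097) × 27 = 17.5361
  x=8: (0.040/0.097) × 26 = 10.7216
  x=9: (0.024/0.097) × 19 = 4.7010
Sum = 41.0000 + 17.5361 + 10.7216 + 4.7010 = 73.9588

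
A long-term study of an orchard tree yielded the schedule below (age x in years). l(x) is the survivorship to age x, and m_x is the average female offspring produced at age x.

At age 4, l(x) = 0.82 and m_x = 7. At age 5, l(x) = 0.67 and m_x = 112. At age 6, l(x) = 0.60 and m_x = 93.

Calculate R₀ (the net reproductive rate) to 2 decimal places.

R₀ = Σ l(x) m_x:
  age 4: 0.82 × 7 = 5.7400
  age 5: 0.67 × 112 = 75.0400
  age 6: 0.60 × 93 = 55.8000
R₀ = 5.7400 + 75.0400 + 55.8000 = 136.5800

136.58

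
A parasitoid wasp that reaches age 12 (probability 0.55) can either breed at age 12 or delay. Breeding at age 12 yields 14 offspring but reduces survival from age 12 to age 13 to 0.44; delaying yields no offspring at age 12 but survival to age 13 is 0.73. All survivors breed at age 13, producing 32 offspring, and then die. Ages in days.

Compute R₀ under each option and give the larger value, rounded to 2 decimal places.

15.44

breed at age 12: R₀ = 0.55 × (14 + 0.44 × 32) = 0.55 × 28.0800 = 15.4440
delay to age 13: R₀ = 0.55 × (0.73 × 32) = 0.55 × 23.3600 = 12.8480
Higher: breed at age 12 (15.4440).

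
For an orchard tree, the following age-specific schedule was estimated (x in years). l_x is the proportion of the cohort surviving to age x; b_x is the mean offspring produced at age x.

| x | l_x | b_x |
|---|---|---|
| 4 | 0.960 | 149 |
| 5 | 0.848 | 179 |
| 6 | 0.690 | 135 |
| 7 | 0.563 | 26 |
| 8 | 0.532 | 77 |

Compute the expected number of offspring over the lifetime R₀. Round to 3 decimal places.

R₀ = Σ l_x b_x:
  age 4: 0.960 × 149 = 143.0400
  age 5: 0.848 × 179 = 151.7920
  age 6: 0.690 × 135 = 93.1500
  age 7: 0.563 × 26 = 14.6380
  age 8: 0.532 × 77 = 40.9640
R₀ = 143.0400 + 151.7920 + 93.1500 + 14.6380 + 40.9640 = 443.5840

443.584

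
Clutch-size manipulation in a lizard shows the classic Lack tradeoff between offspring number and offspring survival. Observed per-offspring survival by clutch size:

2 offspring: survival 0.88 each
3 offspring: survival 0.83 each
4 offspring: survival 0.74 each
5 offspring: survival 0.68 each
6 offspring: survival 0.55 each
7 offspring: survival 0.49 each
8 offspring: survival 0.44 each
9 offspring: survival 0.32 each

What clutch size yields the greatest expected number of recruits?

8

Expected recruits = c × s(c):
  c=2: 2 × 0.88 = 1.760
  c=3: 3 × 0.83 = 2.490
  c=4: 4 × 0.74 = 2.960
  c=5: 5 × 0.68 = 3.400
  c=6: 6 × 0.55 = 3.300
  c=7: 7 × 0.49 = 3.430
  c=8: 8 × 0.44 = 3.520
  c=9: 9 × 0.32 = 2.880
Maximum at c = 8 (3.520 recruits).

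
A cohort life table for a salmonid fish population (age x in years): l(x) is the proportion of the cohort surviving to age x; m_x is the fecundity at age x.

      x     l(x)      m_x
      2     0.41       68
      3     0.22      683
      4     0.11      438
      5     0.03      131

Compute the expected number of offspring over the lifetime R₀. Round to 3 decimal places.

230.250

R₀ = Σ l(x) m_x:
  age 2: 0.41 × 68 = 27.8800
  age 3: 0.22 × 683 = 150.2600
  age 4: 0.11 × 438 = 48.1800
  age 5: 0.03 × 131 = 3.9300
R₀ = 27.8800 + 150.2600 + 48.1800 + 3.9300 = 230.2500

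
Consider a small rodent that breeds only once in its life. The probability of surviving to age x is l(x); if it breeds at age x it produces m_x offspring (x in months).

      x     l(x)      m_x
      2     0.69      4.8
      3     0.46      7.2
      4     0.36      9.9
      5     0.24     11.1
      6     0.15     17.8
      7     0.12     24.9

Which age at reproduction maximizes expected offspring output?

Expected offspring if breeding at age x = l(x) × m_x:
  age 2: 0.69 × 4.8 = 3.312
  age 3: 0.46 × 7.2 = 3.312
  age 4: 0.36 × 9.9 = 3.564
  age 5: 0.24 × 11.1 = 2.664
  age 6: 0.15 × 17.8 = 2.670
  age 7: 0.12 × 24.9 = 2.988
Maximum at age 4 (3.564).

4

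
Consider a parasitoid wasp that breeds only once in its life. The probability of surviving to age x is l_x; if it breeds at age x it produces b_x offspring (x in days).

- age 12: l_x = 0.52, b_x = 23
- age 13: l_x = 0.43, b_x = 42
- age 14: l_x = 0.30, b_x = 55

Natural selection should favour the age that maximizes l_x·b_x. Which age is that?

Expected offspring if breeding at age x = l_x × b_x:
  age 12: 0.52 × 23 = 11.960
  age 13: 0.43 × 42 = 18.060
  age 14: 0.30 × 55 = 16.500
Maximum at age 13 (18.060).

13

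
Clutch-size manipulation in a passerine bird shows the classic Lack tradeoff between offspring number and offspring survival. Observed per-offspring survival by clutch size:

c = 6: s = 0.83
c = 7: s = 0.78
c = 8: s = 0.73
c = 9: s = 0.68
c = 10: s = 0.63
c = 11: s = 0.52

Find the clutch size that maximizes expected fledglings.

Expected fledglings = c × s(c):
  c=6: 6 × 0.83 = 4.980
  c=7: 7 × 0.78 = 5.460
  c=8: 8 × 0.73 = 5.840
  c=9: 9 × 0.68 = 6.120
  c=10: 10 × 0.63 = 6.300
  c=11: 11 × 0.52 = 5.720
Maximum at c = 10 (6.300 fledglings).

10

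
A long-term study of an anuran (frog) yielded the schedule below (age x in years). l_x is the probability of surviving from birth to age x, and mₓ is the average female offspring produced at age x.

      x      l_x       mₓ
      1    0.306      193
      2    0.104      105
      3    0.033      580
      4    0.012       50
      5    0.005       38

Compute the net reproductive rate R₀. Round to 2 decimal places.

89.91

R₀ = Σ l_x mₓ:
  age 1: 0.306 × 193 = 59.0580
  age 2: 0.104 × 105 = 10.9200
  age 3: 0.033 × 580 = 19.1400
  age 4: 0.012 × 50 = 0.6000
  age 5: 0.005 × 38 = 0.1900
R₀ = 59.0580 + 10.9200 + 19.1400 + 0.6000 + 0.1900 = 89.9080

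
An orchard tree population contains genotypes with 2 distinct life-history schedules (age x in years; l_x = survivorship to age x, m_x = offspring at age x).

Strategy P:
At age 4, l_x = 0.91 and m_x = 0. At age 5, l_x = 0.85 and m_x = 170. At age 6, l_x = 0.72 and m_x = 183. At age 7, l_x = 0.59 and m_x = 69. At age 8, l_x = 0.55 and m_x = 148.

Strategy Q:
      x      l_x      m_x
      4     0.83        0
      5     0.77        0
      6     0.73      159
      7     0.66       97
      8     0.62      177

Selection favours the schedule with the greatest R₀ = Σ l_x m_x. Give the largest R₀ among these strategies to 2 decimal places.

Strategy P: R₀ = 0.91×0 + 0.85×170 + 0.72×183 + 0.59×69 + 0.55×148 = 398.3700
Strategy Q: R₀ = 0.83×0 + 0.77×0 + 0.73×159 + 0.66×97 + 0.62×177 = 289.8300
Highest R₀: strategy P with 398.3700.

398.37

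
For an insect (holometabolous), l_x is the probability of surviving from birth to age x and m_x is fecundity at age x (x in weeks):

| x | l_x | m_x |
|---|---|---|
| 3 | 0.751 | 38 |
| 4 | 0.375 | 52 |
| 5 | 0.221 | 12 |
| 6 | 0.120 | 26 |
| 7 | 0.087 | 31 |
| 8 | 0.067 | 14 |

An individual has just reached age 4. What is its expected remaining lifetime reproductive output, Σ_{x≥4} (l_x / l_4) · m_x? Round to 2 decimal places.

l_4 = 0.375. Conditional survival from age 4 to x is l_x / l_4.
  x=4: (0.375/0.375) × 52 = 52.0000
  x=5: (0.221/0.375) × 12 = 7.0720
  x=6: (0.120/0.375) × 26 = 8.3200
  x=7: (0.087/0.375) × 31 = 7.1920
  x=8: (0.067/0.375) × 14 = 2.5013
Sum = 52.0000 + 7.0720 + 8.3200 + 7.1920 + 2.5013 = 77.0853

77.09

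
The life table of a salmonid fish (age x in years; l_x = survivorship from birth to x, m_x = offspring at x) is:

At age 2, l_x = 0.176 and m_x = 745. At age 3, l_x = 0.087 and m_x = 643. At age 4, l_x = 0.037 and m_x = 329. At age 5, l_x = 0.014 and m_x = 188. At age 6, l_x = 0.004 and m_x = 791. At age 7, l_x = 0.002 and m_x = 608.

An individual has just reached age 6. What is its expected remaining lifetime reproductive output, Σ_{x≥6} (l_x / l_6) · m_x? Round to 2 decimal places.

1095.00

l_6 = 0.004. Conditional survival from age 6 to x is l_x / l_6.
  x=6: (0.004/0.004) × 791 = 791.0000
  x=7: (0.002/0.004) × 608 = 304.0000
Sum = 791.0000 + 304.0000 = 1095.0000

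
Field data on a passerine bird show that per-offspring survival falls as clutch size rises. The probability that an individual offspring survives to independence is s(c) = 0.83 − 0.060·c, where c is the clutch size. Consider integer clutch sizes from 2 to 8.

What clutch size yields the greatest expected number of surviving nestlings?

Expected surviving nestlings = c × s(c):
  c=2: 2 × 0.710 = 1.420
  c=3: 3 × 0.650 = 1.950
  c=4: 4 × 0.590 = 2.360
  c=5: 5 × 0.530 = 2.650
  c=6: 6 × 0.470 = 2.820
  c=7: 7 × 0.410 = 2.870
  c=8: 8 × 0.350 = 2.800
Maximum at c = 7 (2.870 surviving nestlings).

7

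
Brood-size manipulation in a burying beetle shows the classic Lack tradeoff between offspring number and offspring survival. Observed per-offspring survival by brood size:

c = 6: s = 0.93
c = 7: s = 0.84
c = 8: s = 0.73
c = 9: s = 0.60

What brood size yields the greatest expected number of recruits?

Expected recruits = c × s(c):
  c=6: 6 × 0.93 = 5.580
  c=7: 7 × 0.84 = 5.880
  c=8: 8 × 0.73 = 5.840
  c=9: 9 × 0.60 = 5.400
Maximum at c = 7 (5.880 recruits).

7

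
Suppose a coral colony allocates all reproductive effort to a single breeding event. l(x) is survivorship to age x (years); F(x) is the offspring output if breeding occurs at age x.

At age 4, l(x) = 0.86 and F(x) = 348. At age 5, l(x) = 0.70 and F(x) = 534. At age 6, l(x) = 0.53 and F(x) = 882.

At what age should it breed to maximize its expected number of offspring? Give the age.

6

Expected offspring if breeding at age x = l(x) × F(x):
  age 4: 0.86 × 348 = 299.280
  age 5: 0.70 × 534 = 373.800
  age 6: 0.53 × 882 = 467.460
Maximum at age 6 (467.460).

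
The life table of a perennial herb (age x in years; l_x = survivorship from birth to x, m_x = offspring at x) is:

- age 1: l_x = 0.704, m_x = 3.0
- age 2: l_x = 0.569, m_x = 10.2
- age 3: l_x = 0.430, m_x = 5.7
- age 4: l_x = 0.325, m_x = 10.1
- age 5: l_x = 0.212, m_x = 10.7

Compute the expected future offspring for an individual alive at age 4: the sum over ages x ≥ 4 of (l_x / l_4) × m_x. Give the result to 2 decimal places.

l_4 = 0.325. Conditional survival from age 4 to x is l_x / l_4.
  x=4: (0.325/0.325) × 10.1 = 10.1000
  x=5: (0.212/0.325) × 10.7 = 6.9797
Sum = 10.1000 + 6.9797 = 17.0797

17.08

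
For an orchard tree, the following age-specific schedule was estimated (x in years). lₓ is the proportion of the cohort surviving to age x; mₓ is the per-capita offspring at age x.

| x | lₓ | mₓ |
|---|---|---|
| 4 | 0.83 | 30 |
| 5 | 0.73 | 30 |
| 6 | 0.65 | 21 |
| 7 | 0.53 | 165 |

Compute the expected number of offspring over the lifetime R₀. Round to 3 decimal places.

147.900

R₀ = Σ lₓ mₓ:
  age 4: 0.83 × 30 = 24.9000
  age 5: 0.73 × 30 = 21.9000
  age 6: 0.65 × 21 = 13.6500
  age 7: 0.53 × 165 = 87.4500
R₀ = 24.9000 + 21.9000 + 13.6500 + 87.4500 = 147.9000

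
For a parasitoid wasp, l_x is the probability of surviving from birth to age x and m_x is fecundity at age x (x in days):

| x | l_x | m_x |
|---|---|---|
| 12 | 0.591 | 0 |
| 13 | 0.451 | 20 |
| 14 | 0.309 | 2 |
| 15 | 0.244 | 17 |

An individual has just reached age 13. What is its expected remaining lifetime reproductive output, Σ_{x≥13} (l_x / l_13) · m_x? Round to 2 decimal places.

l_13 = 0.451. Conditional survival from age 13 to x is l_x / l_13.
  x=13: (0.451/0.451) × 20 = 20.0000
  x=14: (0.309/0.451) × 2 = 1.3703
  x=15: (0.244/0.451) × 17 = 9.1973
Sum = 20.0000 + 1.3703 + 9.1973 = 30.5676

30.57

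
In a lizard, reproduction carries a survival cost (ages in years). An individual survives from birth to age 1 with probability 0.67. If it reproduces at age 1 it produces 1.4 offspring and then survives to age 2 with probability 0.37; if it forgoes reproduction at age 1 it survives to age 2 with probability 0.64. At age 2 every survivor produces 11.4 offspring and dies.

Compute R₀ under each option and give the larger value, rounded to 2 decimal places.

breed at age 1: R₀ = 0.67 × (1.4 + 0.37 × 11.4) = 0.67 × 5.6180 = 3.7641
delay to age 2: R₀ = 0.67 × (0.64 × 11.4) = 0.67 × 7.2960 = 4.8883
Higher: delay to age 2 (4.8883).

4.89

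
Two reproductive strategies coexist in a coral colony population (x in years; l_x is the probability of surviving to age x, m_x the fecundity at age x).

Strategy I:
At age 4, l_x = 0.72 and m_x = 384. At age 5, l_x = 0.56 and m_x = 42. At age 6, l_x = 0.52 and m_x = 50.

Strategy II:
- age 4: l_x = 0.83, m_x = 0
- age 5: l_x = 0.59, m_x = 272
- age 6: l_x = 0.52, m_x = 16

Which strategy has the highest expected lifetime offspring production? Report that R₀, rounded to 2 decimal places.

Strategy I: R₀ = 0.72×384 + 0.56×42 + 0.52×50 = 326.0000
Strategy II: R₀ = 0.83×0 + 0.59×272 + 0.52×16 = 168.8000
Highest R₀: strategy I with 326.0000.

326.00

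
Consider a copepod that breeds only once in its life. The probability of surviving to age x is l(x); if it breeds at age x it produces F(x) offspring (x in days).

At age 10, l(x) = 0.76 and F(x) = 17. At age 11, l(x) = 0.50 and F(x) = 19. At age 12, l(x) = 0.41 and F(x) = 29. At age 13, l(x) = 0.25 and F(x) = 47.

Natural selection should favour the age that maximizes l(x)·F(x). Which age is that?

Expected offspring if breeding at age x = l(x) × F(x):
  age 10: 0.76 × 17 = 12.920
  age 11: 0.50 × 19 = 9.500
  age 12: 0.41 × 29 = 11.890
  age 13: 0.25 × 47 = 11.750
Maximum at age 10 (12.920).

10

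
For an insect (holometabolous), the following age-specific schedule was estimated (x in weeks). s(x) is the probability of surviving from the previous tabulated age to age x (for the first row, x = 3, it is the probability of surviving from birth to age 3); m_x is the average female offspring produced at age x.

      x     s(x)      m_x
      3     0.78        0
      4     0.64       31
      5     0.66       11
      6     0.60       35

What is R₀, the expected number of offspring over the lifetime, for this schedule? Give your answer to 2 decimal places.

26.02

Survivorship from birth: l_x = s_3·s_4·…·s_x.
  l_3 = 0.78000
  l_4 = 0.49920
  l_5 = 0.32947
  l_6 = 0.19768
R₀ = Σ l_x m_x:
  age 3: 0.78000 × 0 = 0.0000
  age 4: 0.49920 × 31 = 15.4752
  age 5: 0.32947 × 11 = 3.6242
  age 6: 0.19768 × 35 = 6.9188
R₀ = 0.0000 + 15.4752 + 3.6242 + 6.9188 = 26.0182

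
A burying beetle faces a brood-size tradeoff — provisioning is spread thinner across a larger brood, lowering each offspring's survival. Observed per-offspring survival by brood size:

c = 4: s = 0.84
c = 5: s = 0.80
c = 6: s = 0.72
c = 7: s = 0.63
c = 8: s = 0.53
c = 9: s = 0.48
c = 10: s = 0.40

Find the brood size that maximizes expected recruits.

Expected recruits = c × s(c):
  c=4: 4 × 0.84 = 3.360
  c=5: 5 × 0.80 = 4.000
  c=6: 6 × 0.72 = 4.320
  c=7: 7 × 0.63 = 4.410
  c=8: 8 × 0.53 = 4.240
  c=9: 9 × 0.48 = 4.320
  c=10: 10 × 0.40 = 4.000
Maximum at c = 7 (4.410 recruits).

7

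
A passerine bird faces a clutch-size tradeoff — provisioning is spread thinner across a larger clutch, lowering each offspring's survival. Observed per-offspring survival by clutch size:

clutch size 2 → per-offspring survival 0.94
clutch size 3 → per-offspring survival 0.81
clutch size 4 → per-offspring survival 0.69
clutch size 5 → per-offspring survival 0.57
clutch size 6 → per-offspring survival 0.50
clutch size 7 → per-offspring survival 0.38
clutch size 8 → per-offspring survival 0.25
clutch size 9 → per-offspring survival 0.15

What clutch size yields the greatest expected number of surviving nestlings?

Expected surviving nestlings = c × s(c):
  c=2: 2 × 0.94 = 1.880
  c=3: 3 × 0.81 = 2.430
  c=4: 4 × 0.69 = 2.760
  c=5: 5 × 0.57 = 2.850
  c=6: 6 × 0.50 = 3.000
  c=7: 7 × 0.38 = 2.660
  c=8: 8 × 0.25 = 2.000
  c=9: 9 × 0.15 = 1.350
Maximum at c = 6 (3.000 surviving nestlings).

6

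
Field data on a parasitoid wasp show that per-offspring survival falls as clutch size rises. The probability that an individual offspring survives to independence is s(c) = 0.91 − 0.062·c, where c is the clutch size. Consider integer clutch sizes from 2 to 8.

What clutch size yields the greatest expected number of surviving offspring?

Expected surviving offspring = c × s(c):
  c=2: 2 × 0.786 = 1.572
  c=3: 3 × 0.724 = 2.172
  c=4: 4 × 0.662 = 2.648
  c=5: 5 × 0.600 = 3.000
  c=6: 6 × 0.538 = 3.228
  c=7: 7 × 0.476 = 3.332
  c=8: 8 × 0.414 = 3.312
Maximum at c = 7 (3.332 surviving offspring).

7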